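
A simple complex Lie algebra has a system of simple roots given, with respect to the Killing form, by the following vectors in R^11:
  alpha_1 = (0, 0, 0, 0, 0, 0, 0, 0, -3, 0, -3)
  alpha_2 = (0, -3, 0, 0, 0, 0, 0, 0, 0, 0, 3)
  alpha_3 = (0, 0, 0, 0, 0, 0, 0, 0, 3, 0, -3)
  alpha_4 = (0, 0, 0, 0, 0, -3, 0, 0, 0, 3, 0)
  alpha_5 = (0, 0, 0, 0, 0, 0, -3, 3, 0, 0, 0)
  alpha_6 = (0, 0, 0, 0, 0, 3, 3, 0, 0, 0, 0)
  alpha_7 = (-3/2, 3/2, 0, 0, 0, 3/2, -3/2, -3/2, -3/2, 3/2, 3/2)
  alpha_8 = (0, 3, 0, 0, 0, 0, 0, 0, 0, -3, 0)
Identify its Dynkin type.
E_8

Compute the Cartan integers a_ij = 2(alpha_i, alpha_j)/(alpha_j, alpha_j); the resulting 8x8 Cartan matrix is
[[2, -1, 0, 0, 0, 0, 0, 0], [-1, 2, -1, 0, 0, 0, 0, -1], [0, -1, 2, 0, 0, 0, -1, 0], [0, 0, 0, 2, 0, -1, 0, -1], [0, 0, 0, 0, 2, -1, 0, 0], [0, 0, 0, -1, -1, 2, 0, 0], [0, 0, -1, 0, 0, 0, 2, 0], [0, -1, 0, -1, 0, 0, 0, 2]].
All simple roots have the same length, so the diagram is simply laced. The associated Dynkin diagram is a chain of 7 nodes with one extra node attached to the third node from one end (E_8), so the type is E_8.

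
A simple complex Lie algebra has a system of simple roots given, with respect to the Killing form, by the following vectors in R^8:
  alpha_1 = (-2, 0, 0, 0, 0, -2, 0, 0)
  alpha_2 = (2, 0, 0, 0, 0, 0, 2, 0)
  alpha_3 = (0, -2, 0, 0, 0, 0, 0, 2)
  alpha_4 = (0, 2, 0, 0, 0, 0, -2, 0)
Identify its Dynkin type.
type A_4

Compute the Cartan integers a_ij = 2(alpha_i, alpha_j)/(alpha_j, alpha_j); the resulting 4x4 Cartan matrix is
[[2, -1, 0, 0], [-1, 2, 0, -1], [0, 0, 2, -1], [0, -1, -1, 2]].
All simple roots have the same length, so the diagram is simply laced. The associated Dynkin diagram is a chain of 4 nodes with single edges (A_4), so the type is A_4 (the algebra sl(5)).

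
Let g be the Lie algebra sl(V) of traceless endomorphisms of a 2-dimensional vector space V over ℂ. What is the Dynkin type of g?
This is sl(2), which has dimension 2^2 - 1 = 3 and rank 2 - 1 = 1 (a Cartan subalgebra is the diagonal traceless matrices). In the classification of classical Lie algebras, the special linear algebra sl(n+1) has type A_n; here n = 1, so the Dynkin diagram is a chain of 1 nodes with single edges (A_1). Hence the type is A_1.

type A_1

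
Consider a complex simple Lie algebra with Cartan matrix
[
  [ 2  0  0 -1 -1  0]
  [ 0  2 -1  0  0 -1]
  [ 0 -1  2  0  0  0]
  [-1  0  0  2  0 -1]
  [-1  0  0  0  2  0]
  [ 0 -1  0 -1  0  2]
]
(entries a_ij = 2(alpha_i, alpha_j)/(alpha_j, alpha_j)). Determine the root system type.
The matrix has rank 6 with 2's on the diagonal. Reading the off-diagonal entries as Dynkin edges (a single edge where a_ij = a_ji = -1; a double or triple edge where a_ij * a_ji = 2 or 3), the diagram is a chain of 6 nodes with single edges (A_6). One simple-root ordering that puts it in standard form is (alpha_5, alpha_1, alpha_4, alpha_6, alpha_2, alpha_3). So the algebra is type A_6, i.e. sl(7).

type A_6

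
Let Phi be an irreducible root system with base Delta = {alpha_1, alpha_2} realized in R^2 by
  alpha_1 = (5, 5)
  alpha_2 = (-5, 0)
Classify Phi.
Compute the Cartan integers a_ij = 2(alpha_i, alpha_j)/(alpha_j, alpha_j); the resulting 2x2 Cartan matrix is
[[2, -2], [-1, 2]].
The roots have two lengths (squared-length ratio 2:1); the short ones are alpha_{2}. The associated Dynkin diagram is a chain of 2 nodes with a double edge at one end; the terminal node there is the unique short simple root (B_2), so the type is B_2 (the algebra so(5)).

B_2 (so(5))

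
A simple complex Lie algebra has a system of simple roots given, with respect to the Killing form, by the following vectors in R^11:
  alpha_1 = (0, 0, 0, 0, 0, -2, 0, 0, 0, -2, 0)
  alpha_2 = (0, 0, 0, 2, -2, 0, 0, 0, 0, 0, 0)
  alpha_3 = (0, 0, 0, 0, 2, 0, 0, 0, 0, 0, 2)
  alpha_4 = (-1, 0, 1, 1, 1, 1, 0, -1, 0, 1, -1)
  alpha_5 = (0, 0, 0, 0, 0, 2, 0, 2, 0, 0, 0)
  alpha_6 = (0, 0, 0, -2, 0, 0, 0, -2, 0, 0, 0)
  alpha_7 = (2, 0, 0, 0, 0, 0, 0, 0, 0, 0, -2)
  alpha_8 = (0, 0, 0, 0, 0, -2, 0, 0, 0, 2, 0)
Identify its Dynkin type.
E8

Compute the Cartan integers a_ij = 2(alpha_i, alpha_j)/(alpha_j, alpha_j); the resulting 8x8 Cartan matrix is
[[2, 0, 0, -1, -1, 0, 0, 0], [0, 2, -1, 0, 0, -1, 0, 0], [0, -1, 2, 0, 0, 0, -1, 0], [-1, 0, 0, 2, 0, 0, 0, 0], [-1, 0, 0, 0, 2, -1, 0, -1], [0, -1, 0, 0, -1, 2, 0, 0], [0, 0, -1, 0, 0, 0, 2, 0], [0, 0, 0, 0, -1, 0, 0, 2]].
All simple roots have the same length, so the diagram is simply laced. The associated Dynkin diagram is a chain of 7 nodes with one extra node attached to the third node from one end (E_8), so the type is E_8.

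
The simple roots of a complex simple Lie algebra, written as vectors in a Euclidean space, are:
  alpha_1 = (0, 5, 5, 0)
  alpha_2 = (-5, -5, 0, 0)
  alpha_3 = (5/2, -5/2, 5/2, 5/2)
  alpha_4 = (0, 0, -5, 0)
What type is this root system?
Compute the Cartan integers a_ij = 2(alpha_i, alpha_j)/(alpha_j, alpha_j); the resulting 4x4 Cartan matrix is
[[2, -1, 0, -2], [-1, 2, 0, 0], [0, 0, 2, -1], [-1, 0, -1, 2]].
The roots have two lengths (squared-length ratio 2:1); the short ones are alpha_{3,4}. The associated Dynkin diagram is a chain of 4 nodes with a double edge between the middle two (F_4), so the type is F_4.

F_4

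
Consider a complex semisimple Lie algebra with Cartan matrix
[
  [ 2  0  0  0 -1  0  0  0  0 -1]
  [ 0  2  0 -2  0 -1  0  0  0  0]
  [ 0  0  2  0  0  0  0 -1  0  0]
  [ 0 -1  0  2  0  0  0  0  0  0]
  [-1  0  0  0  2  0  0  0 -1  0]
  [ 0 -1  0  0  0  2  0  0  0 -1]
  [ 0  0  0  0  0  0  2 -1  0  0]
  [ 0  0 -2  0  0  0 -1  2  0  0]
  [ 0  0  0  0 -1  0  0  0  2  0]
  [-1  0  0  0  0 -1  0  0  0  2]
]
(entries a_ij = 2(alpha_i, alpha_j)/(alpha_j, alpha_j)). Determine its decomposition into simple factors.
The diagram associated to this matrix has two connected components: the simple roots {alpha_3, alpha_7, alpha_8} form a chain of 3 nodes with a double edge at one end; the terminal node there is the unique short simple root (B_3), and {alpha_1, alpha_2, alpha_4, alpha_5, alpha_6, alpha_9, alpha_10} form a chain of 7 nodes with a double edge at one end; the terminal node there is the unique short simple root (B_7). A semisimple Lie algebra decomposes uniquely as the direct sum of simple ideals, one per connected component of its Dynkin diagram, so g ≅ B_3 ⊕ B_7 (dimension 21 + 105 = 126).

B3 ⊕ B7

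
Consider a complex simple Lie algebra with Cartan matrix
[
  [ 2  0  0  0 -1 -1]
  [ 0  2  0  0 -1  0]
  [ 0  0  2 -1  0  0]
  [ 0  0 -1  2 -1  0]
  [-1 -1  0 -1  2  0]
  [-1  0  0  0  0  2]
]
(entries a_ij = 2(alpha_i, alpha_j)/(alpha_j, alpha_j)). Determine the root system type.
The matrix has rank 6 with 2's on the diagonal. Reading the off-diagonal entries as Dynkin edges (a single edge where a_ij = a_ji = -1; a double or triple edge where a_ij * a_ji = 2 or 3), the diagram is a chain of 5 nodes with one extra node attached to the third node from one end (E_6). One simple-root ordering that puts it in standard form is (alpha_6, alpha_2, alpha_1, alpha_5, alpha_4, alpha_3). So the algebra is type E_6.

E_6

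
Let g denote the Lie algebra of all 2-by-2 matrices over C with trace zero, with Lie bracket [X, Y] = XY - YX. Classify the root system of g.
This is sl(2), which has dimension 2^2 - 1 = 3 and rank 2 - 1 = 1 (a Cartan subalgebra is the diagonal traceless matrices). In the classification of classical Lie algebras, the special linear algebra sl(n+1) has type A_n; here n = 1, so the Dynkin diagram is a chain of 1 nodes with single edges (A_1). Hence the type is A_1.

type A_1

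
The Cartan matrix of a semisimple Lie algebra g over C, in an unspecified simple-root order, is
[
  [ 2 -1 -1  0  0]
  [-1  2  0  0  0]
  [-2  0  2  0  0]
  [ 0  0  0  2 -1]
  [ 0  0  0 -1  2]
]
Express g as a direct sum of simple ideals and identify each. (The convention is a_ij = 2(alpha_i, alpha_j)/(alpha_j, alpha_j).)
The diagram associated to this matrix has two connected components: the simple roots {alpha_4, alpha_5} form a chain of 2 nodes with single edges (A_2), and {alpha_1, alpha_2, alpha_3} form a chain of 3 nodes with a double edge at one end; the terminal node there is the unique long simple root (C_3). A semisimple Lie algebra decomposes uniquely as the direct sum of simple ideals, one per connected component of its Dynkin diagram, so g ≅ A_2 ⊕ C_3 (dimension 8 + 21 = 29).

A2 + C3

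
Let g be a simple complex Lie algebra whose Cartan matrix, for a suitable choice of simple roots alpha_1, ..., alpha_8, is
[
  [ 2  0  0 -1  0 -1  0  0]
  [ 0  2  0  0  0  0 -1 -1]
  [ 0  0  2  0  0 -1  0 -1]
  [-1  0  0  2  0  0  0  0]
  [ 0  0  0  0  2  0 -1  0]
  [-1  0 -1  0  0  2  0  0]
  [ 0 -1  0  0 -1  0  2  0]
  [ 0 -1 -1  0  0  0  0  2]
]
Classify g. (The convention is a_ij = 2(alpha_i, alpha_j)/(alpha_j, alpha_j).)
The matrix has rank 8 with 2's on the diagonal. Reading the off-diagonal entries as Dynkin edges (a single edge where a_ij = a_ji = -1; a double or triple edge where a_ij * a_ji = 2 or 3), the diagram is a chain of 8 nodes with single edges (A_8). One simple-root ordering that puts it in standard form is (alpha_4, alpha_1, alpha_6, alpha_3, alpha_8, alpha_2, alpha_7, alpha_5). So the algebra is type A_8, i.e. sl(9).

type A_8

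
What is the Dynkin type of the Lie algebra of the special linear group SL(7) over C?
This is sl(7), which has dimension 7^2 - 1 = 48 and rank 7 - 1 = 6 (a Cartan subalgebra is the diagonal traceless matrices). In the classification of classical Lie algebras, the special linear algebra sl(n+1) has type A_n; here n = 6, so the Dynkin diagram is a chain of 6 nodes with single edges (A_6). Hence the type is A_6.

A_6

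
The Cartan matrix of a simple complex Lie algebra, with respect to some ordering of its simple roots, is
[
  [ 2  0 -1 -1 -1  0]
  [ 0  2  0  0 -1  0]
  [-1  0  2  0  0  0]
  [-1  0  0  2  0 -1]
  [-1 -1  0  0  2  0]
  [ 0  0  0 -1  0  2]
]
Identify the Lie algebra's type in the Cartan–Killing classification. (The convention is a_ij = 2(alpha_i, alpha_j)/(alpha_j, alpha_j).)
E6

The matrix has rank 6 with 2's on the diagonal. Reading the off-diagonal entries as Dynkin edges (a single edge where a_ij = a_ji = -1; a double or triple edge where a_ij * a_ji = 2 or 3), the diagram is a chain of 5 nodes with one extra node attached to the third node from one end (E_6). One simple-root ordering that puts it in standard form is (alpha_2, alpha_3, alpha_5, alpha_1, alpha_4, alpha_6). So the algebra is type E_6.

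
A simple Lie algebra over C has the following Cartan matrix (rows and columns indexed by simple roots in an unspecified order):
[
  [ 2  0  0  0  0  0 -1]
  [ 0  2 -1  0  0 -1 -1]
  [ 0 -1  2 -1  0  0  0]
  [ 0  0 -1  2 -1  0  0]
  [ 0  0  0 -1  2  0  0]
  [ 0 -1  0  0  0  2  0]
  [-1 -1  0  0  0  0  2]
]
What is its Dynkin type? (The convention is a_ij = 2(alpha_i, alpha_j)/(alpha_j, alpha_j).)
The matrix has rank 7 with 2's on the diagonal. Reading the off-diagonal entries as Dynkin edges (a single edge where a_ij = a_ji = -1; a double or triple edge where a_ij * a_ji = 2 or 3), the diagram is a chain of 6 nodes with one extra node attached to the third node from one end (E_7). One simple-root ordering that puts it in standard form is (alpha_1, alpha_6, alpha_7, alpha_2, alpha_3, alpha_4, alpha_5). So the algebra is type E_7.

type E_7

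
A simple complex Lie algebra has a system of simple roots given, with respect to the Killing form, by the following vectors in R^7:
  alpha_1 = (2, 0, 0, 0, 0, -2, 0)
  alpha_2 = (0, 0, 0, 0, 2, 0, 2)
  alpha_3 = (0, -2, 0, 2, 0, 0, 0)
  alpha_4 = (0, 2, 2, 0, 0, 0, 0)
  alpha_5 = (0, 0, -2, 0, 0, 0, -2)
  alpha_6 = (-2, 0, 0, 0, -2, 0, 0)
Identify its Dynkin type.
A_6 (sl(7))

Compute the Cartan integers a_ij = 2(alpha_i, alpha_j)/(alpha_j, alpha_j); the resulting 6x6 Cartan matrix is
[[2, 0, 0, 0, 0, -1], [0, 2, 0, 0, -1, -1], [0, 0, 2, -1, 0, 0], [0, 0, -1, 2, -1, 0], [0, -1, 0, -1, 2, 0], [-1, -1, 0, 0, 0, 2]].
All simple roots have the same length, so the diagram is simply laced. The associated Dynkin diagram is a chain of 6 nodes with single edges (A_6), so the type is A_6 (the algebra sl(7)).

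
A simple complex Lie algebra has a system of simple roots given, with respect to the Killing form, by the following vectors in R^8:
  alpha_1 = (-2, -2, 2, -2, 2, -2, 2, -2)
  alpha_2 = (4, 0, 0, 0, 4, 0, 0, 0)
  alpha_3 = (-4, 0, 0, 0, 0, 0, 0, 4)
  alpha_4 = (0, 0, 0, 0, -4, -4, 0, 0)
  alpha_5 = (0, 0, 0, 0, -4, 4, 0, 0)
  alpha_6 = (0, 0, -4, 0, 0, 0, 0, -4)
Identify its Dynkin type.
type E_6

Compute the Cartan integers a_ij = 2(alpha_i, alpha_j)/(alpha_j, alpha_j); the resulting 6x6 Cartan matrix is
[[2, 0, 0, 0, -1, 0], [0, 2, -1, -1, -1, 0], [0, -1, 2, 0, 0, -1], [0, -1, 0, 2, 0, 0], [-1, -1, 0, 0, 2, 0], [0, 0, -1, 0, 0, 2]].
All simple roots have the same length, so the diagram is simply laced. The associated Dynkin diagram is a chain of 5 nodes with one extra node attached to the third node from one end (E_6), so the type is E_6.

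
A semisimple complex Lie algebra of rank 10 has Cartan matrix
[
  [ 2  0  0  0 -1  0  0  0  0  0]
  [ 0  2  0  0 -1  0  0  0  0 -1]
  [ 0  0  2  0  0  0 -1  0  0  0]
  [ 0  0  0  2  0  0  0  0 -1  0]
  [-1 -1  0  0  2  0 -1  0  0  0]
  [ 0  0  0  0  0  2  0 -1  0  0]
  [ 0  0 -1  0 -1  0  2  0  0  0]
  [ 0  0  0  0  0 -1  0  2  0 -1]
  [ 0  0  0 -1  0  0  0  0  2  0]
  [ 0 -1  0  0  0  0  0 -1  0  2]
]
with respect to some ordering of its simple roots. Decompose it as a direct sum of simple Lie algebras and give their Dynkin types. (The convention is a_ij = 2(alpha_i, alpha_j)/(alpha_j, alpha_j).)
A_2 (sl(3)) + E_8

The diagram associated to this matrix has two connected components: the simple roots {alpha_4, alpha_9} form a chain of 2 nodes with single edges (A_2), and {alpha_1, alpha_2, alpha_3, alpha_5, alpha_6, alpha_7, alpha_8, alpha_10} form a chain of 7 nodes with one extra node attached to the third node from one end (E_8). A semisimple Lie algebra decomposes uniquely as the direct sum of simple ideals, one per connected component of its Dynkin diagram, so g ≅ A_2 ⊕ E_8 (dimension 8 + 248 = 256).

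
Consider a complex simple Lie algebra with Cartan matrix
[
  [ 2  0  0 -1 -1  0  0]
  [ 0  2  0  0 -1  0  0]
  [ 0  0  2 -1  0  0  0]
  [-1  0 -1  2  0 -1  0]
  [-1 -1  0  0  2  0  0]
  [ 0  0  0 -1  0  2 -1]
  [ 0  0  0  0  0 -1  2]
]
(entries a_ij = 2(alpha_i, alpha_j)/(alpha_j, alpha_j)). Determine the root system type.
E7

The matrix has rank 7 with 2's on the diagonal. Reading the off-diagonal entries as Dynkin edges (a single edge where a_ij = a_ji = -1; a double or triple edge where a_ij * a_ji = 2 or 3), the diagram is a chain of 6 nodes with one extra node attached to the third node from one end (E_7). One simple-root ordering that puts it in standard form is (alpha_7, alpha_3, alpha_6, alpha_4, alpha_1, alpha_5, alpha_2). So the algebra is type E_7.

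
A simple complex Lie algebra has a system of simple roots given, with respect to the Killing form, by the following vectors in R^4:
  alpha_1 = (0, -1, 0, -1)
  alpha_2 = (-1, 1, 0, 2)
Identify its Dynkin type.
G2

Compute the Cartan integers a_ij = 2(alpha_i, alpha_j)/(alpha_j, alpha_j); the resulting 2x2 Cartan matrix is
[[2, -1], [-3, 2]].
The roots have two lengths (squared-length ratio 3:1); the short ones are alpha_{1}. The associated Dynkin diagram is two nodes joined by a triple edge (G_2), so the type is G_2.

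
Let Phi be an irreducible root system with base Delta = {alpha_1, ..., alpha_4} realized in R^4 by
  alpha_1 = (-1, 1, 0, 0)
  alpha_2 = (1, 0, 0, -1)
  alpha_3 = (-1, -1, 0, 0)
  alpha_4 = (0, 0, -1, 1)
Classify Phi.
Compute the Cartan integers a_ij = 2(alpha_i, alpha_j)/(alpha_j, alpha_j); the resulting 4x4 Cartan matrix is
[[2, -1, 0, 0], [-1, 2, -1, -1], [0, -1, 2, 0], [0, -1, 0, 2]].
All simple roots have the same length, so the diagram is simply laced. The associated Dynkin diagram is a chain of 2 nodes with a fork of two nodes at one end (D_4), so the type is D_4 (the algebra so(8)).

D4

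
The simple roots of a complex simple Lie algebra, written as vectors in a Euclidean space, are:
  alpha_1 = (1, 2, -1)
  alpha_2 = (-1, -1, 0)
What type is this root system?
G_2

Compute the Cartan integers a_ij = 2(alpha_i, alpha_j)/(alpha_j, alpha_j); the resulting 2x2 Cartan matrix is
[[2, -3], [-1, 2]].
The roots have two lengths (squared-length ratio 3:1); the short ones are alpha_{2}. The associated Dynkin diagram is two nodes joined by a triple edge (G_2), so the type is G_2.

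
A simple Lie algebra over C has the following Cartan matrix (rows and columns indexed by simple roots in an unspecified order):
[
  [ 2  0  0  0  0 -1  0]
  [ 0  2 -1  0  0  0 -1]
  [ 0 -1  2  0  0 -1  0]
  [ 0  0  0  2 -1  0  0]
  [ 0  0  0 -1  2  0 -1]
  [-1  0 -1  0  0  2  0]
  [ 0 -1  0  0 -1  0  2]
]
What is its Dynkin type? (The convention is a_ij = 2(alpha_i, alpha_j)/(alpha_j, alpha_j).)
The matrix has rank 7 with 2's on the diagonal. Reading the off-diagonal entries as Dynkin edges (a single edge where a_ij = a_ji = -1; a double or triple edge where a_ij * a_ji = 2 or 3), the diagram is a chain of 7 nodes with single edges (A_7). One simple-root ordering that puts it in standard form is (alpha_1, alpha_6, alpha_3, alpha_2, alpha_7, alpha_5, alpha_4). So the algebra is type A_7, i.e. sl(8).

A7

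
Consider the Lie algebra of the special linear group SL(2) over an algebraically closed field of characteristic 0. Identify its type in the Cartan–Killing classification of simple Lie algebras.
A1

This is sl(2), which has dimension 2^2 - 1 = 3 and rank 2 - 1 = 1 (a Cartan subalgebra is the diagonal traceless matrices). In the classification of classical Lie algebras, the special linear algebra sl(n+1) has type A_n; here n = 1, so the Dynkin diagram is a chain of 1 nodes with single edges (A_1). Hence the type is A_1.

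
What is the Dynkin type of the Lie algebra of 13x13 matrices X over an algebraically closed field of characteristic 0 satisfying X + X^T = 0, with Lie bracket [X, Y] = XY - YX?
B_6

This is so(13) with 13 odd, which has dimension 13(13-1)/2 = 78 and rank (13-1)/2 = 6. In the classification of classical Lie algebras, the orthogonal algebra so(2n+1) in an odd number of variables has type B_n; here n = 6, so the Dynkin diagram is a chain of 6 nodes with a double edge at one end; the terminal node there is the unique short simple root (B_6). Hence the type is B_6.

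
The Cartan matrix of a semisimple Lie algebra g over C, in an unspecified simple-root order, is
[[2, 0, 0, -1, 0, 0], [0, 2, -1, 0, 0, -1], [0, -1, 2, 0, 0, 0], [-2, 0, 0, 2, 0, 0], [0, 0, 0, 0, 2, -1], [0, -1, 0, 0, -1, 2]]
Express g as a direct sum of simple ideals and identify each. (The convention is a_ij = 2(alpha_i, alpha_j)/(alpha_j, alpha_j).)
The diagram associated to this matrix has two connected components: the simple roots {alpha_2, alpha_3, alpha_5, alpha_6} form a chain of 4 nodes with single edges (A_4), and {alpha_1, alpha_4} form a chain of 2 nodes with a double edge at one end; the terminal node there is the unique short simple root (B_2). A semisimple Lie algebra decomposes uniquely as the direct sum of simple ideals, one per connected component of its Dynkin diagram, so g ≅ A_4 ⊕ B_2 (dimension 24 + 10 = 34).

type A_4 ⊕ type B_2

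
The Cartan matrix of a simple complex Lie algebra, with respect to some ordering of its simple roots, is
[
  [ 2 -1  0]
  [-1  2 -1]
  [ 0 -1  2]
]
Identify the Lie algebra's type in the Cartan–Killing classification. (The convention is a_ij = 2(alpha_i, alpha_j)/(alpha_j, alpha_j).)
The matrix has rank 3 with 2's on the diagonal. Reading the off-diagonal entries as Dynkin edges (a single edge where a_ij = a_ji = -1; a double or triple edge where a_ij * a_ji = 2 or 3), the diagram is a chain of 3 nodes with single edges (A_3). One simple-root ordering that puts it in standard form is (alpha_3, alpha_2, alpha_1). So the algebra is type A_3, i.e. sl(4).

A_3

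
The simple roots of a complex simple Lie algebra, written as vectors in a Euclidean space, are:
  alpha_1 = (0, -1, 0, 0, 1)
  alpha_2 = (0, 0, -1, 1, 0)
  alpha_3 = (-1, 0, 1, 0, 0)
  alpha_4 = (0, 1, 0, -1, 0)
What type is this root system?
Compute the Cartan integers a_ij = 2(alpha_i, alpha_j)/(alpha_j, alpha_j); the resulting 4x4 Cartan matrix is
[[2, 0, 0, -1], [0, 2, -1, -1], [0, -1, 2, 0], [-1, -1, 0, 2]].
All simple roots have the same length, so the diagram is simply laced. The associated Dynkin diagram is a chain of 4 nodes with single edges (A_4), so the type is A_4 (the algebra sl(5)).

A_4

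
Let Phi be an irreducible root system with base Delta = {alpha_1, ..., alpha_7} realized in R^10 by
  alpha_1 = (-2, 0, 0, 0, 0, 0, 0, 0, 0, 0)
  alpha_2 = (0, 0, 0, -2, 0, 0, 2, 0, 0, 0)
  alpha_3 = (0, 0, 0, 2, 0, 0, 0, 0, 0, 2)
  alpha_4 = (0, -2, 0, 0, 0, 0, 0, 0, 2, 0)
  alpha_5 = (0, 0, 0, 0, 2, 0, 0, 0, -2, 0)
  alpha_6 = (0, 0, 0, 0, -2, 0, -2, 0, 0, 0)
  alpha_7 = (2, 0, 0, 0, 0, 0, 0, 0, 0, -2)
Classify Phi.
Compute the Cartan integers a_ij = 2(alpha_i, alpha_j)/(alpha_j, alpha_j); the resulting 7x7 Cartan matrix is
[[2, 0, 0, 0, 0, 0, -1], [0, 2, -1, 0, 0, -1, 0], [0, -1, 2, 0, 0, 0, -1], [0, 0, 0, 2, -1, 0, 0], [0, 0, 0, -1, 2, -1, 0], [0, -1, 0, 0, -1, 2, 0], [-2, 0, -1, 0, 0, 0, 2]].
The roots have two lengths (squared-length ratio 2:1); the short ones are alpha_{1}. The associated Dynkin diagram is a chain of 7 nodes with a double edge at one end; the terminal node there is the unique short simple root (B_7), so the type is B_7 (the algebra so(15)).

type B_7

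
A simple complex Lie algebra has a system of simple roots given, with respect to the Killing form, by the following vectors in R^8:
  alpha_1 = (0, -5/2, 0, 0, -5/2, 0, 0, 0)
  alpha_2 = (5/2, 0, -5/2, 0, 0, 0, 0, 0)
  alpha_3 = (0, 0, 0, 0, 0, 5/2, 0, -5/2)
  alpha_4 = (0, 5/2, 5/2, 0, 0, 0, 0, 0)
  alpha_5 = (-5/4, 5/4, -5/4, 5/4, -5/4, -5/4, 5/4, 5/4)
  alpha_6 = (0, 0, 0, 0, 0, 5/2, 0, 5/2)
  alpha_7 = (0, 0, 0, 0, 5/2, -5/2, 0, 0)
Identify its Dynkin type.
E_7

Compute the Cartan integers a_ij = 2(alpha_i, alpha_j)/(alpha_j, alpha_j); the resulting 7x7 Cartan matrix is
[[2, 0, 0, -1, 0, 0, -1], [0, 2, 0, -1, 0, 0, 0], [0, 0, 2, 0, -1, 0, -1], [-1, -1, 0, 2, 0, 0, 0], [0, 0, -1, 0, 2, 0, 0], [0, 0, 0, 0, 0, 2, -1], [-1, 0, -1, 0, 0, -1, 2]].
All simple roots have the same length, so the diagram is simply laced. The associated Dynkin diagram is a chain of 6 nodes with one extra node attached to the third node from one end (E_7), so the type is E_7.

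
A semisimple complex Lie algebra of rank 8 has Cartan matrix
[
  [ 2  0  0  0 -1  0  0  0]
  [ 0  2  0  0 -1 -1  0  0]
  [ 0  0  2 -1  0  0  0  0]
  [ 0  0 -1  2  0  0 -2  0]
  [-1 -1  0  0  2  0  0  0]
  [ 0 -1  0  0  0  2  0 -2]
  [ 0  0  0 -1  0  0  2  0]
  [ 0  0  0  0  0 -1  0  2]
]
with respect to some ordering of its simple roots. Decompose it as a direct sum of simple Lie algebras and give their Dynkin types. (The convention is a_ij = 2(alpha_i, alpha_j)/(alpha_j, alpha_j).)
The diagram associated to this matrix has two connected components: the simple roots {alpha_3, alpha_4, alpha_7} form a chain of 3 nodes with a double edge at one end; the terminal node there is the unique short simple root (B_3), and {alpha_1, alpha_2, alpha_5, alpha_6, alpha_8} form a chain of 5 nodes with a double edge at one end; the terminal node there is the unique short simple root (B_5). A semisimple Lie algebra decomposes uniquely as the direct sum of simple ideals, one per connected component of its Dynkin diagram, so g ≅ B_3 ⊕ B_5 (dimension 21 + 55 = 76).

B_3 (so(7)) + B_5 (so(11))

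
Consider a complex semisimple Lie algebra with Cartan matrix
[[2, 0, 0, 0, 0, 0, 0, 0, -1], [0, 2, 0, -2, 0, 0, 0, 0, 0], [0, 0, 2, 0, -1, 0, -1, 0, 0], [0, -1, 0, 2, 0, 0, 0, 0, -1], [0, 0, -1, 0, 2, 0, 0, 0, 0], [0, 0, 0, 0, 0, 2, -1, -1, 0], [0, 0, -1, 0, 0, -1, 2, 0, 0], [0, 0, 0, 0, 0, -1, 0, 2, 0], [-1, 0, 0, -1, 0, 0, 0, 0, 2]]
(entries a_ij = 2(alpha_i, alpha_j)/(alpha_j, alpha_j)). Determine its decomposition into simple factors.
A5 ⊕ C4

The diagram associated to this matrix has two connected components: the simple roots {alpha_3, alpha_5, alpha_6, alpha_7, alpha_8} form a chain of 5 nodes with single edges (A_5), and {alpha_1, alpha_2, alpha_4, alpha_9} form a chain of 4 nodes with a double edge at one end; the terminal node there is the unique long simple root (C_4). A semisimple Lie algebra decomposes uniquely as the direct sum of simple ideals, one per connected component of its Dynkin diagram, so g ≅ A_5 ⊕ C_4 (dimension 35 + 36 = 71).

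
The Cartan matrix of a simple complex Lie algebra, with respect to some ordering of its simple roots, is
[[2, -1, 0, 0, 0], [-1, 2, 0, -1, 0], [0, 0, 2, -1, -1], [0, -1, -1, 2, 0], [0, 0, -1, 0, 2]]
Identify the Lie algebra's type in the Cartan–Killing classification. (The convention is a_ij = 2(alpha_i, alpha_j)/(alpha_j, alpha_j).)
The matrix has rank 5 with 2's on the diagonal. Reading the off-diagonal entries as Dynkin edges (a single edge where a_ij = a_ji = -1; a double or triple edge where a_ij * a_ji = 2 or 3), the diagram is a chain of 5 nodes with single edges (A_5). One simple-root ordering that puts it in standard form is (alpha_5, alpha_3, alpha_4, alpha_2, alpha_1). So the algebra is type A_5, i.e. sl(6).

A_5 (sl(6))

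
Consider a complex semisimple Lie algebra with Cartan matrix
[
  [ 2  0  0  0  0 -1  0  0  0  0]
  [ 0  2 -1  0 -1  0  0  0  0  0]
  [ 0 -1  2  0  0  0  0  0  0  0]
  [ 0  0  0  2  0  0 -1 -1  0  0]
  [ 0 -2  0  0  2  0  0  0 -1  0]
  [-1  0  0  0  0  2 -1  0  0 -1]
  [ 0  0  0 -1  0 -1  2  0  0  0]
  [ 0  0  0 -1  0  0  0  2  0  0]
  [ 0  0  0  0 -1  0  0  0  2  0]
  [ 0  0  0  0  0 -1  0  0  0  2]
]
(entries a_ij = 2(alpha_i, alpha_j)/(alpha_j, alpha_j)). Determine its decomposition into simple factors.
The diagram associated to this matrix has two connected components: the simple roots {alpha_1, alpha_4, alpha_6, alpha_7, alpha_8, alpha_10} form a chain of 4 nodes with a fork of two nodes at one end (D_6), and {alpha_2, alpha_3, alpha_5, alpha_9} form a chain of 4 nodes with a double edge between the middle two (F_4). A semisimple Lie algebra decomposes uniquely as the direct sum of simple ideals, one per connected component of its Dynkin diagram, so g ≅ D_6 ⊕ F_4 (dimension 66 + 52 = 118).

D6 + F4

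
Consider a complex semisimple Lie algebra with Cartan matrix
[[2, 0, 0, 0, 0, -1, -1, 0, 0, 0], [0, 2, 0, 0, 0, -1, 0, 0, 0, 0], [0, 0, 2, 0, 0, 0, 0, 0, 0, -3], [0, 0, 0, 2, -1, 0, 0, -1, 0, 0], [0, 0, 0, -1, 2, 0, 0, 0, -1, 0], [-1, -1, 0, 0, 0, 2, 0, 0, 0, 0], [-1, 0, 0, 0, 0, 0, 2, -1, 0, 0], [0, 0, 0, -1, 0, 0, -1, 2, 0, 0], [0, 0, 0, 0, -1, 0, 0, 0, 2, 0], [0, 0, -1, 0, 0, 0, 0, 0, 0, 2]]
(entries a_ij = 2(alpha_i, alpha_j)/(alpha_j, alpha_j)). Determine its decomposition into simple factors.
The diagram associated to this matrix has two connected components: the simple roots {alpha_1, alpha_2, alpha_4, alpha_5, alpha_6, alpha_7, alpha_8, alpha_9} form a chain of 8 nodes with single edges (A_8), and {alpha_3, alpha_10} form two nodes joined by a triple edge (G_2). A semisimple Lie algebra decomposes uniquely as the direct sum of simple ideals, one per connected component of its Dynkin diagram, so g ≅ A_8 ⊕ G_2 (dimension 80 + 14 = 94).

type A_8 ⊕ type G_2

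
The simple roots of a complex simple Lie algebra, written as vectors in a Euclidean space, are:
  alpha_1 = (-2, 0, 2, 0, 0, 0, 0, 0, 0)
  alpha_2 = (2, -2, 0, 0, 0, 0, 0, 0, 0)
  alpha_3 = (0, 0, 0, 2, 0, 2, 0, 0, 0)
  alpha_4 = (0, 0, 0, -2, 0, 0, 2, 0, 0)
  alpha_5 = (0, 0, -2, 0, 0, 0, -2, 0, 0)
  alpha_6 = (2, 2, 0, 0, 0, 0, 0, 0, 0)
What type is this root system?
Compute the Cartan integers a_ij = 2(alpha_i, alpha_j)/(alpha_j, alpha_j); the resulting 6x6 Cartan matrix is
[[2, -1, 0, 0, -1, -1], [-1, 2, 0, 0, 0, 0], [0, 0, 2, -1, 0, 0], [0, 0, -1, 2, -1, 0], [-1, 0, 0, -1, 2, 0], [-1, 0, 0, 0, 0, 2]].
All simple roots have the same length, so the diagram is simply laced. The associated Dynkin diagram is a chain of 4 nodes with a fork of two nodes at one end (D_6), so the type is D_6 (the algebra so(12)).

D_6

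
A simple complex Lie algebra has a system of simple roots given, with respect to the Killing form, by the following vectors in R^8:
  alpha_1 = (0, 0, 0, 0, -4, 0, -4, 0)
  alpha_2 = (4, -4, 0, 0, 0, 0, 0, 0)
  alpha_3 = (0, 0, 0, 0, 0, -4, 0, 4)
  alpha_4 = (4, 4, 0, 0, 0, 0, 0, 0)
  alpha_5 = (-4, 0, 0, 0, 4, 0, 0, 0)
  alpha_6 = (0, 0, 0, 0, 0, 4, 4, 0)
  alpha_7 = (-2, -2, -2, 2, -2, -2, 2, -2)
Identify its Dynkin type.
E_7

Compute the Cartan integers a_ij = 2(alpha_i, alpha_j)/(alpha_j, alpha_j); the resulting 7x7 Cartan matrix is
[[2, 0, 0, 0, -1, -1, 0], [0, 2, 0, 0, -1, 0, 0], [0, 0, 2, 0, 0, -1, 0], [0, 0, 0, 2, -1, 0, -1], [-1, -1, 0, -1, 2, 0, 0], [-1, 0, -1, 0, 0, 2, 0], [0, 0, 0, -1, 0, 0, 2]].
All simple roots have the same length, so the diagram is simply laced. The associated Dynkin diagram is a chain of 6 nodes with one extra node attached to the third node from one end (E_7), so the type is E_7.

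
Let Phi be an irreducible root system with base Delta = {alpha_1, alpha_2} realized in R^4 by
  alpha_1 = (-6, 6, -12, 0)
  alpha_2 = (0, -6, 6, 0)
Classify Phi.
Compute the Cartan integers a_ij = 2(alpha_i, alpha_j)/(alpha_j, alpha_j); the resulting 2x2 Cartan matrix is
[[2, -3], [-1, 2]].
The roots have two lengths (squared-length ratio 3:1); the short ones are alpha_{2}. The associated Dynkin diagram is two nodes joined by a triple edge (G_2), so the type is G_2.

type G_2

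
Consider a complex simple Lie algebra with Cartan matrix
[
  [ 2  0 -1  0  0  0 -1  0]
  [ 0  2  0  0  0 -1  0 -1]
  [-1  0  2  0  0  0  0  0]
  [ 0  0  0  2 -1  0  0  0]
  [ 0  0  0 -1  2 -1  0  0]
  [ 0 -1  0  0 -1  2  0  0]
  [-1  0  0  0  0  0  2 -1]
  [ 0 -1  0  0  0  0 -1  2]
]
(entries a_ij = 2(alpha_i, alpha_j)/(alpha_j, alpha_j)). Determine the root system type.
A8

The matrix has rank 8 with 2's on the diagonal. Reading the off-diagonal entries as Dynkin edges (a single edge where a_ij = a_ji = -1; a double or triple edge where a_ij * a_ji = 2 or 3), the diagram is a chain of 8 nodes with single edges (A_8). One simple-root ordering that puts it in standard form is (alpha_4, alpha_5, alpha_6, alpha_2, alpha_8, alpha_7, alpha_1, alpha_3). So the algebra is type A_8, i.e. sl(9).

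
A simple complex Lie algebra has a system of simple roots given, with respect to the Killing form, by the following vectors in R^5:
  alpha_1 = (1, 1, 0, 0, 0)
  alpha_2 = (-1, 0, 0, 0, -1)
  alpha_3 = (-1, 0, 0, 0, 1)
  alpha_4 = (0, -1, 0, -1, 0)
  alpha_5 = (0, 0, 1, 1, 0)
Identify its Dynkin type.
D_5

Compute the Cartan integers a_ij = 2(alpha_i, alpha_j)/(alpha_j, alpha_j); the resulting 5x5 Cartan matrix is
[[2, -1, -1, -1, 0], [-1, 2, 0, 0, 0], [-1, 0, 2, 0, 0], [-1, 0, 0, 2, -1], [0, 0, 0, -1, 2]].
All simple roots have the same length, so the diagram is simply laced. The associated Dynkin diagram is a chain of 3 nodes with a fork of two nodes at one end (D_5), so the type is D_5 (the algebra so(10)).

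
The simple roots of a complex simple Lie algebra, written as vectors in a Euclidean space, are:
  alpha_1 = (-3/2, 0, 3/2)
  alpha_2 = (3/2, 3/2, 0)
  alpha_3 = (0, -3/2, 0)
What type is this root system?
Compute the Cartan integers a_ij = 2(alpha_i, alpha_j)/(alpha_j, alpha_j); the resulting 3x3 Cartan matrix is
[[2, -1, 0], [-1, 2, -2], [0, -1, 2]].
The roots have two lengths (squared-length ratio 2:1); the short ones are alpha_{3}. The associated Dynkin diagram is a chain of 3 nodes with a double edge at one end; the terminal node there is the unique short simple root (B_3), so the type is B_3 (the algebra so(7)).

B_3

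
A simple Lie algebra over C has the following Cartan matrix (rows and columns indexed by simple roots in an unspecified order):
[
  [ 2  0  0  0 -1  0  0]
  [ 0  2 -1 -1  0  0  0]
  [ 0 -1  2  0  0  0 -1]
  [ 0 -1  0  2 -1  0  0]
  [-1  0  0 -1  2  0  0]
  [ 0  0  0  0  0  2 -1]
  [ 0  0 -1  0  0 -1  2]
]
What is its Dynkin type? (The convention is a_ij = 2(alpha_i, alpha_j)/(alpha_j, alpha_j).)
A7

The matrix has rank 7 with 2's on the diagonal. Reading the off-diagonal entries as Dynkin edges (a single edge where a_ij = a_ji = -1; a double or triple edge where a_ij * a_ji = 2 or 3), the diagram is a chain of 7 nodes with single edges (A_7). One simple-root ordering that puts it in standard form is (alpha_1, alpha_5, alpha_4, alpha_2, alpha_3, alpha_7, alpha_6). So the algebra is type A_7, i.e. sl(8).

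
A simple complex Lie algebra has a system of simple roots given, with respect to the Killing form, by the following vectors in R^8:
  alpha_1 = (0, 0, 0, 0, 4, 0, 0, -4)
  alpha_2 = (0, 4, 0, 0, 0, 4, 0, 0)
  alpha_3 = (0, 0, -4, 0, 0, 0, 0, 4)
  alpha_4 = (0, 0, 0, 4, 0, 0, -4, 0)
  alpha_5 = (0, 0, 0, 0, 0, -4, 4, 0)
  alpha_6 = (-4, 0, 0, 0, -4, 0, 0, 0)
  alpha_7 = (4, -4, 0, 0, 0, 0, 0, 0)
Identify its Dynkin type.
Compute the Cartan integers a_ij = 2(alpha_i, alpha_j)/(alpha_j, alpha_j); the resulting 7x7 Cartan matrix is
[[2, 0, -1, 0, 0, -1, 0], [0, 2, 0, 0, -1, 0, -1], [-1, 0, 2, 0, 0, 0, 0], [0, 0, 0, 2, -1, 0, 0], [0, -1, 0, -1, 2, 0, 0], [-1, 0, 0, 0, 0, 2, -1], [0, -1, 0, 0, 0, -1, 2]].
All simple roots have the same length, so the diagram is simply laced. The associated Dynkin diagram is a chain of 7 nodes with single edges (A_7), so the type is A_7 (the algebra sl(8)).

type A_7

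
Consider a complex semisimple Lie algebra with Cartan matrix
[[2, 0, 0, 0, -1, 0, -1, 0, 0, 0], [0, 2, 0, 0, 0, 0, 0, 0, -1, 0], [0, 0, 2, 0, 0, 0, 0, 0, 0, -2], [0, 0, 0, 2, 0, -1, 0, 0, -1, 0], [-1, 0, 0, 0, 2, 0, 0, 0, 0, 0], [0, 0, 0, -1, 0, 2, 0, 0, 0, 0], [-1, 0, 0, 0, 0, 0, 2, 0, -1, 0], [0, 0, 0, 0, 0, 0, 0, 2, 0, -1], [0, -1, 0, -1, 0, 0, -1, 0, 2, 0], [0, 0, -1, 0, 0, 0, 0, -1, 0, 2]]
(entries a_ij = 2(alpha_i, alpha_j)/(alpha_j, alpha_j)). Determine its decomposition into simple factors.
type C_3 + type E_7

The diagram associated to this matrix has two connected components: the simple roots {alpha_3, alpha_8, alpha_10} form a chain of 3 nodes with a double edge at one end; the terminal node there is the unique long simple root (C_3), and {alpha_1, alpha_2, alpha_4, alpha_5, alpha_6, alpha_7, alpha_9} form a chain of 6 nodes with one extra node attached to the third node from one end (E_7). A semisimple Lie algebra decomposes uniquely as the direct sum of simple ideals, one per connected component of its Dynkin diagram, so g ≅ C_3 ⊕ E_7 (dimension 21 + 133 = 154).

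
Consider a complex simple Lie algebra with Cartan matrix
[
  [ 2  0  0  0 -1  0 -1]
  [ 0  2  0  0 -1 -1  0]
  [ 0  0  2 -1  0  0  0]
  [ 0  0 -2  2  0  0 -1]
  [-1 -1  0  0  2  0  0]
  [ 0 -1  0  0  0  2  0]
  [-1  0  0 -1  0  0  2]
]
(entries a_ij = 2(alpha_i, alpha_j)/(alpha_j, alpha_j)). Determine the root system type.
The matrix has rank 7 with 2's on the diagonal. Reading the off-diagonal entries as Dynkin edges (a single edge where a_ij = a_ji = -1; a double or triple edge where a_ij * a_ji = 2 or 3), the diagram is a chain of 7 nodes with a double edge at one end; the terminal node there is the unique short simple root (B_7). One simple-root ordering that puts it in standard form is (alpha_6, alpha_2, alpha_5, alpha_1, alpha_7, alpha_4, alpha_3). So the algebra is type B_7, i.e. so(15).

B_7 (so(15))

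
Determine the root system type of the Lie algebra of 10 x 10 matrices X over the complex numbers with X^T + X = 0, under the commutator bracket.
D5

This is so(10) with 10 even, which has dimension 10(10-1)/2 = 45 and rank 10/2 = 5. In the classification of classical Lie algebras, the orthogonal algebra so(2n) in an even number of variables has type D_n; here n = 5, so the Dynkin diagram is a chain of 3 nodes with a fork of two nodes at one end (D_5). Hence the type is D_5.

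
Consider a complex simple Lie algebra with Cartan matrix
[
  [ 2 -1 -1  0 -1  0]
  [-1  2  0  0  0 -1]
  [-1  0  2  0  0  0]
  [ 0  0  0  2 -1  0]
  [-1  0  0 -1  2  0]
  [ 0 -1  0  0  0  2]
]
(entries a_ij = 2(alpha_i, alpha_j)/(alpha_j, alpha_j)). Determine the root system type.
E_6

The matrix has rank 6 with 2's on the diagonal. Reading the off-diagonal entries as Dynkin edges (a single edge where a_ij = a_ji = -1; a double or triple edge where a_ij * a_ji = 2 or 3), the diagram is a chain of 5 nodes with one extra node attached to the third node from one end (E_6). One simple-root ordering that puts it in standard form is (alpha_4, alpha_3, alpha_5, alpha_1, alpha_2, alpha_6). So the algebra is type E_6.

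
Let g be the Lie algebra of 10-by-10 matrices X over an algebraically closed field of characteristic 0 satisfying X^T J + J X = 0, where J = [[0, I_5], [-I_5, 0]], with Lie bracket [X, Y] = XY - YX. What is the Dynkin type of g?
C5

This is sp(10), which has dimension 10(10+1)/2 = 55 and rank 10/2 = 5. In the classification of classical Lie algebras, the symplectic algebra sp(2n) has type C_n; here n = 5, so the Dynkin diagram is a chain of 5 nodes with a double edge at one end; the terminal node there is the unique long simple root (C_5). Hence the type is C_5.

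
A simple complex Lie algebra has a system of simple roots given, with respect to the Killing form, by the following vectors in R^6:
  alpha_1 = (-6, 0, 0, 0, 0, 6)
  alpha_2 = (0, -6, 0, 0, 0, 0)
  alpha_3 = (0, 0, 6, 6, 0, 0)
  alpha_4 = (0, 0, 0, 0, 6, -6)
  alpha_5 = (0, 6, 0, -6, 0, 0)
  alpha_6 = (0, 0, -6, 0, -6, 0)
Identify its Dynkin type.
B_6 (so(13))

Compute the Cartan integers a_ij = 2(alpha_i, alpha_j)/(alpha_j, alpha_j); the resulting 6x6 Cartan matrix is
[[2, 0, 0, -1, 0, 0], [0, 2, 0, 0, -1, 0], [0, 0, 2, 0, -1, -1], [-1, 0, 0, 2, 0, -1], [0, -2, -1, 0, 2, 0], [0, 0, -1, -1, 0, 2]].
The roots have two lengths (squared-length ratio 2:1); the short ones are alpha_{2}. The associated Dynkin diagram is a chain of 6 nodes with a double edge at one end; the terminal node there is the unique short simple root (B_6), so the type is B_6 (the algebra so(13)).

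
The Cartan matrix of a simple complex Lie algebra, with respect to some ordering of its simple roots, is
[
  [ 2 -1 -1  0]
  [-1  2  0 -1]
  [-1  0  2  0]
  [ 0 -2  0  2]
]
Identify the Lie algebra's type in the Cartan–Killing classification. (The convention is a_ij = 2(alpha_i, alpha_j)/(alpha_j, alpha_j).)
The matrix has rank 4 with 2's on the diagonal. Reading the off-diagonal entries as Dynkin edges (a single edge where a_ij = a_ji = -1; a double or triple edge where a_ij * a_ji = 2 or 3), the diagram is a chain of 4 nodes with a double edge at one end; the terminal node there is the unique long simple root (C_4). One simple-root ordering that puts it in standard form is (alpha_3, alpha_1, alpha_2, alpha_4). So the algebra is type C_4, i.e. sp(8).

type C_4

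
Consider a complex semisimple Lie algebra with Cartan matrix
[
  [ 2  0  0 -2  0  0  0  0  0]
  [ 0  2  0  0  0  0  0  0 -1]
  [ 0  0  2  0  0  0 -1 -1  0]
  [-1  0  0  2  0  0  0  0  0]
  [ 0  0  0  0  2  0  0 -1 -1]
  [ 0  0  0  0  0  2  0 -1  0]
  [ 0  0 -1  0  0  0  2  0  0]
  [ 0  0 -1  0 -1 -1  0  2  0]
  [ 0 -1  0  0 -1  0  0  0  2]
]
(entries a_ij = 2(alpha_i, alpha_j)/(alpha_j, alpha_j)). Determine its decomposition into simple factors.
B_2 (so(5)) ⊕ E_7

The diagram associated to this matrix has two connected components: the simple roots {alpha_1, alpha_4} form a chain of 2 nodes with a double edge at one end; the terminal node there is the unique short simple root (B_2), and {alpha_2, alpha_3, alpha_5, alpha_6, alpha_7, alpha_8, alpha_9} form a chain of 6 nodes with one extra node attached to the third node from one end (E_7). A semisimple Lie algebra decomposes uniquely as the direct sum of simple ideals, one per connected component of its Dynkin diagram, so g ≅ B_2 ⊕ E_7 (dimension 10 + 133 = 143).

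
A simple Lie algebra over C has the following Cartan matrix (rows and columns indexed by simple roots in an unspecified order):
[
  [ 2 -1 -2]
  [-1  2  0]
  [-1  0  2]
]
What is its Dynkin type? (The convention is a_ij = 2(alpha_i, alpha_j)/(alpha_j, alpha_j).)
B_3

The matrix has rank 3 with 2's on the diagonal. Reading the off-diagonal entries as Dynkin edges (a single edge where a_ij = a_ji = -1; a double or triple edge where a_ij * a_ji = 2 or 3), the diagram is a chain of 3 nodes with a double edge at one end; the terminal node there is the unique short simple root (B_3). One simple-root ordering that puts it in standard form is (alpha_2, alpha_1, alpha_3). So the algebra is type B_3, i.e. so(7).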